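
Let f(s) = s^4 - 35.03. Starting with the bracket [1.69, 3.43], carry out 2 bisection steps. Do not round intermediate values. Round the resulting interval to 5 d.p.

f(1.690000) = -26.872693, f(3.430000) = 103.382872 (opposite signs)
step 1: m = 2.560000, f(m) = 7.919673 > 0 → root in [1.690000, 2.560000]
step 2: m = 2.125000, f(m) = -14.639131 < 0 → root in [2.125000, 2.560000]

[2.12500, 2.56000]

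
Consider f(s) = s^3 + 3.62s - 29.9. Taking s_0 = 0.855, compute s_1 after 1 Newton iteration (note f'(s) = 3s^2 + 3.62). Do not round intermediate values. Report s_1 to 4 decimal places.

5.3586

s_0 = 0.855000: f = -26.179874, f' = 5.813075 → s_1 = 0.855000 - (-26.179874)/(5.813075) = 5.358619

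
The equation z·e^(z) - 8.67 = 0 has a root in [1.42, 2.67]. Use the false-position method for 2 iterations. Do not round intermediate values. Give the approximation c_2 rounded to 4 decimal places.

1.5864

False-position update: c = (a·f(b) − b·f(a))/(f(b) − f(a)); replace the endpoint whose sign matches f(c).
f(1.420000) = -2.795289, f(2.670000) = 29.884718
step 1: c = 1.526919, f(c) = -1.640111 < 0 → new bracket [1.526919, 2.670000]
step 2: c = 1.586389, f(c) = -0.918788 < 0 → new bracket [1.586389, 2.670000]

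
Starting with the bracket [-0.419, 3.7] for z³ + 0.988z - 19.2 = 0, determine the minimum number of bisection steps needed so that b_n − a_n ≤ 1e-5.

19

Initial width b − a = 3.7 − -0.419 = 4.119000.
After n steps the width is (b−a)/2^n; need (b−a)/2^n ≤ 1e-5.
So n ≥ log₂(4.119000/1e-5) = log₂(411900.0000) ≈ 18.6519.
Hence n = 19.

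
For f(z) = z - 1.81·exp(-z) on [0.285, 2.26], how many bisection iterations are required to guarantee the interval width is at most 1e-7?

Initial width b − a = 2.26 − 0.285 = 1.975000.
After n steps the width is (b−a)/2^n; need (b−a)/2^n ≤ 1e-7.
So n ≥ log₂(1.975000/1e-7) = log₂(19750000.0000) ≈ 24.2353.
Hence n = 25.

25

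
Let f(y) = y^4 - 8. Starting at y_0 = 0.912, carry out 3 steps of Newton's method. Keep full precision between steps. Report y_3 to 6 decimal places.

f'(y) = 4y^3
y_0 = 0.912000: f = -7.308202, f' = 3.034202 → y_1 = 0.912000 - (-7.308202)/(3.034202) = 3.320607
y_1 = 3.320607: f = 113.582248, f' = 146.457838 → y_2 = 3.320607 - (113.582248)/(146.457838) = 2.545079
y_2 = 2.545079: f = 33.957052, f' = 65.942243 → y_3 = 2.545079 - (33.957052)/(65.942243) = 2.030127

2.030127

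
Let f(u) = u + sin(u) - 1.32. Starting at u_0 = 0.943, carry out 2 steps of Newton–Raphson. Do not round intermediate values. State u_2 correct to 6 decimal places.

0.686269

f'(u) = 1 + cos(u)
u_0 = 0.943000: f = 0.432324, f' = 1.587363 → u_1 = 0.943000 - (0.432324)/(1.587363) = 0.670646
u_1 = 0.670646: f = -0.027861, f' = 1.783420 → u_2 = 0.670646 - (-0.027861)/(1.783420) = 0.686269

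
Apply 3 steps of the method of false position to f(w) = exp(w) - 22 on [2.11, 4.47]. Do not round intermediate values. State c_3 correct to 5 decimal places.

2.91342

False-position update: c = (a·f(b) − b·f(a))/(f(b) − f(a)); replace the endpoint whose sign matches f(c).
f(2.110000) = -13.751759, f(4.470000) = 65.356723
step 1: c = 2.520249, f(c) = -9.568312 < 0 → new bracket [2.520249, 4.470000]
step 2: c = 2.769242, f(c) = -6.053459 < 0 → new bracket [2.769242, 4.470000]
step 3: c = 2.913416, f(c) = -3.580394 < 0 → new bracket [2.913416, 4.470000]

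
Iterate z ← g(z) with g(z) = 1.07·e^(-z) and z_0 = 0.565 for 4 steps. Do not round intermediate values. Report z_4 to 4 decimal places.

z_1 = g(0.565000) = 0.608145
z_2 = g(0.608145) = 0.582465
z_3 = g(0.582465) = 0.597616
z_4 = g(0.597616) = 0.588630

0.5886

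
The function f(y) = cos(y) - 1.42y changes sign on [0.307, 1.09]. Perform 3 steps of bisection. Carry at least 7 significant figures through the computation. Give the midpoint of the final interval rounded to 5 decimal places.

f(0.307000) = 0.517304, f(1.090000) = -1.085315 (opposite signs)
step 1: m = 0.698500, f(m) = -0.226062 < 0 → root in [0.307000, 0.698500]
step 2: m = 0.502750, f(m) = 0.162356 > 0 → root in [0.502750, 0.698500]
step 3: m = 0.600625, f(m) = -0.027905 < 0 → root in [0.502750, 0.600625]
Midpoint of [0.502750, 0.600625] = 0.551687

0.55169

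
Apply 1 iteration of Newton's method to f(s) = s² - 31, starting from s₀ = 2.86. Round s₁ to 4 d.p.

f'(s) = 2s
s_0 = 2.860000: f = -22.820400, f' = 5.720000 → s_1 = 2.860000 - (-22.820400)/(5.720000) = 6.849580

6.8496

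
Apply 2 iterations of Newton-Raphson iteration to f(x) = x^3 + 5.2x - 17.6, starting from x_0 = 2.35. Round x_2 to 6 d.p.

f'(x) = 3x^2 + 5.2
x_0 = 2.350000: f = 7.597875, f' = 21.767500 → x_1 = 2.350000 - (7.597875)/(21.767500) = 2.000953
x_1 = 2.000953: f = 0.816401, f' = 17.211442 → x_2 = 2.000953 - (0.816401)/(17.211442) = 1.953520

1.953520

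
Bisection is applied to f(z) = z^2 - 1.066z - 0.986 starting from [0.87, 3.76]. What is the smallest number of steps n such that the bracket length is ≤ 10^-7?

25

Initial width b − a = 3.76 − 0.87 = 2.890000.
After n steps the width is (b−a)/2^n; need (b−a)/2^n ≤ 10^-7.
So n ≥ log₂(2.890000/10^-7) = log₂(28900000.0000) ≈ 24.7846.
Hence n = 25.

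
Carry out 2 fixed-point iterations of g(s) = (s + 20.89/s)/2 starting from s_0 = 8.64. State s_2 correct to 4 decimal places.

4.6536

s_1 = g(8.640000) = 5.528912
s_2 = g(5.528912) = 4.653616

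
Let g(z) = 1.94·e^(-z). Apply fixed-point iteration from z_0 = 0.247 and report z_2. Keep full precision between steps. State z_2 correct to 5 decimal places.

0.42625

z_1 = g(0.247000) = 1.515413
z_2 = g(1.515413) = 0.426252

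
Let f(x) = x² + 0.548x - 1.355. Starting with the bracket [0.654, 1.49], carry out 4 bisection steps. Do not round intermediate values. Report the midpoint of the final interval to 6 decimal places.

0.941375

f(0.654000) = -0.568892, f(1.490000) = 1.681620 (opposite signs)
step 1: m = 1.072000, f(m) = 0.381640 > 0 → root in [0.654000, 1.072000]
step 2: m = 0.863000, f(m) = -0.137307 < 0 → root in [0.863000, 1.072000]
step 3: m = 0.967500, f(m) = 0.111246 > 0 → root in [0.863000, 0.967500]
step 4: m = 0.915250, f(m) = -0.015760 < 0 → root in [0.915250, 0.967500]
Midpoint of [0.915250, 0.967500] = 0.941375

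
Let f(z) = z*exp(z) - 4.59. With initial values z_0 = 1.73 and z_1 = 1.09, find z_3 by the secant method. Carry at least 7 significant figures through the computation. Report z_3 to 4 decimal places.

1.2865

f(z_0) = 5.168331, f(z_1) = -1.348041
z_2 = 1.090000 - (-1.348041)·(1.090000 - 1.730000)/(-1.348041 - (5.168331)) = 1.222397; f(z_2) = -0.439577
z_3 = 1.222397 - (-0.439577)·(1.222397 - 1.090000)/(-0.439577 - (-1.348041)) = 1.286459; f(z_3) = 0.066915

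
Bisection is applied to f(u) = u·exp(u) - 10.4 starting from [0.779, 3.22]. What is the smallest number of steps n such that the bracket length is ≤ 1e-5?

18

Initial width b − a = 3.22 − 0.779 = 2.441000.
After n steps the width is (b−a)/2^n; need (b−a)/2^n ≤ 1e-5.
So n ≥ log₂(2.441000/1e-5) = log₂(244100.0000) ≈ 17.8971.
Hence n = 18.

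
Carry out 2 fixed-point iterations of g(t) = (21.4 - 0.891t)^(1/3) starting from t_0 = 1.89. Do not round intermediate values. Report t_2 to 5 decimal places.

t_1 = g(1.890000) = 2.701509
t_2 = g(2.701509) = 2.668072

2.66807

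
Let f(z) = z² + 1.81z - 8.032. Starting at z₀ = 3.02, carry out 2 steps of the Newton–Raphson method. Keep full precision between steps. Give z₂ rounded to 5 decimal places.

f'(z) = 2z + 1.81
z_0 = 3.020000: f = 6.554600, f' = 7.850000 → z_1 = 3.020000 - (6.554600)/(7.850000) = 2.185019
z_1 = 2.185019: f = 0.697193, f' = 6.180038 → z_2 = 2.185019 - (0.697193)/(6.180038) = 2.072205

2.07221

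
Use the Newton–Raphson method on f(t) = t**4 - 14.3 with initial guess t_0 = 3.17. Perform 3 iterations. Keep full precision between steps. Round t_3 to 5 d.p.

1.96082

Newton update: t ← t − f(t)/f'(t).
f'(t) = 4t**3
t_0 = 3.170000: f = 86.680391, f' = 127.420052 → t_1 = 3.170000 - (86.680391)/(127.420052) = 2.489727
t_1 = 2.489727: f = 24.124399, f' = 61.732704 → t_2 = 2.489727 - (24.124399)/(61.732704) = 2.098939
t_2 = 2.098939: f = 5.108836, f' = 36.987894 → t_3 = 2.098939 - (5.108836)/(36.987894) = 1.960817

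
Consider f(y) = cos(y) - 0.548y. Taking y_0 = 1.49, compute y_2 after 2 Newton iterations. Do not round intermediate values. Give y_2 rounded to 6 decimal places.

f'(y) = -sin(y) - 0.548
y_0 = 1.490000: f = -0.735812, f' = -1.544738 → y_1 = 1.490000 - (-0.735812)/(-1.544738) = 1.013666
y_1 = 1.013666: f = -0.026736, f' = -1.396776 → y_2 = 1.013666 - (-0.026736)/(-1.396776) = 0.994525

0.994525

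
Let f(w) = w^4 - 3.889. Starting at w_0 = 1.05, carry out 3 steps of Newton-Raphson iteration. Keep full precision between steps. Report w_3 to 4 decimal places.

Newton update: w ← w − f(w)/f'(w).
f'(w) = 4w^3
w_0 = 1.050000: f = -2.673494, f' = 4.630500 → w_1 = 1.050000 - (-2.673494)/(4.630500) = 1.627366
w_1 = 1.627366: f = 3.124601, f' = 17.239148 → w_2 = 1.627366 - (3.124601)/(17.239148) = 1.446116
w_2 = 1.446116: f = 0.484330, f' = 12.096763 → w_3 = 1.446116 - (0.484330)/(12.096763) = 1.406078

1.4061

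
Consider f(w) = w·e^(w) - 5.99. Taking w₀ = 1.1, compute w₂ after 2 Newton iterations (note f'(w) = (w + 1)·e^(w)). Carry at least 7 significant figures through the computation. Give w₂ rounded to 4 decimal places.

1.4374

w_0 = 1.100000: f = -2.685417, f' = 6.308749 → w_1 = 1.100000 - (-2.685417)/(6.308749) = 1.525666
w_1 = 1.525666: f = 1.025320, f' = 11.613524 → w_2 = 1.525666 - (1.025320)/(11.613524) = 1.437379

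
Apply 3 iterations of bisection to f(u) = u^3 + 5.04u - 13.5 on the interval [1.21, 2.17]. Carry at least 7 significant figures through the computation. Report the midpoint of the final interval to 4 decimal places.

1.7500

f(1.210000) = -5.630039, f(2.170000) = 7.655113 (opposite signs)
step 1: m = 1.690000, f(m) = -0.155591 < 0 → root in [1.690000, 2.170000]
step 2: m = 1.930000, f(m) = 3.416257 > 0 → root in [1.690000, 1.930000]
step 3: m = 1.810000, f(m) = 1.552141 > 0 → root in [1.690000, 1.810000]
Midpoint of [1.690000, 1.810000] = 1.750000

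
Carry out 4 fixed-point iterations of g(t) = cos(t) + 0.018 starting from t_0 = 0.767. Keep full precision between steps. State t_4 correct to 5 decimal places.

0.75354

t_1 = g(0.767000) = 0.737996
t_2 = g(0.737996) = 0.757818
t_3 = g(0.757818) = 0.744337
t_4 = g(0.744337) = 0.753537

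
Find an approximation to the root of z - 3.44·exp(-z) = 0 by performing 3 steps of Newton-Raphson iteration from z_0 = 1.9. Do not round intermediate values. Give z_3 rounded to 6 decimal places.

1.121126

Newton update: z ← z − f(z)/f'(z).
f'(z) = 1 + 3.44·exp(-z)
z_0 = 1.900000: f = 1.385484, f' = 1.514516 → z_1 = 1.900000 - (1.385484)/(1.514516) = 0.985197
z_1 = 0.985197: f = -0.299181, f' = 2.284378 → z_2 = 0.985197 - (-0.299181)/(2.284378) = 1.116165
z_2 = 1.116165: f = -0.010550, f' = 2.126715 → z_3 = 1.116165 - (-0.010550)/(2.126715) = 1.121126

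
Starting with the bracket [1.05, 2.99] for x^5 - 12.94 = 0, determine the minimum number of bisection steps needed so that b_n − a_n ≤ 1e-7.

25

Initial width b − a = 2.99 − 1.05 = 1.940000.
After n steps the width is (b−a)/2^n; need (b−a)/2^n ≤ 1e-7.
So n ≥ log₂(1.940000/1e-7) = log₂(19400000.0000) ≈ 24.2096.
Hence n = 25.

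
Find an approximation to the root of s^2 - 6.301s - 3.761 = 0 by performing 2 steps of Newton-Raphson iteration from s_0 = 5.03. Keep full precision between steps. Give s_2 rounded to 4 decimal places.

6.9348

Newton update: s ← s − f(s)/f'(s).
f'(s) = 2s - 6.301
s_0 = 5.030000: f = -10.154130, f' = 3.759000 → s_1 = 5.030000 - (-10.154130)/(3.759000) = 7.731285
s_1 = 7.731285: f = 7.296940, f' = 9.161570 → s_2 = 7.731285 - (7.296940)/(9.161570) = 6.934812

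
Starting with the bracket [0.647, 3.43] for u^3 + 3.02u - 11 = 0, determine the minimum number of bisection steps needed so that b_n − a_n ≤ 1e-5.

Initial width b − a = 3.43 − 0.647 = 2.783000.
After n steps the width is (b−a)/2^n; need (b−a)/2^n ≤ 1e-5.
So n ≥ log₂(2.783000/1e-5) = log₂(278300.0000) ≈ 18.0863.
Hence n = 19.

19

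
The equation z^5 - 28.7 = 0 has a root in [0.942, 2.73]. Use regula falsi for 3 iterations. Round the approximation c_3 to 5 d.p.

f(0.942000) = -27.958255, f(2.730000) = 122.939811
step 1: c = 1.273279, f(c) = -25.353292 < 0 → new bracket [1.273279, 2.730000]
step 2: c = 1.522331, f(c) = -20.523918 < 0 → new bracket [1.522331, 2.730000]
step 3: c = 1.695100, f(c) = -14.704881 < 0 → new bracket [1.695100, 2.730000]

1.69510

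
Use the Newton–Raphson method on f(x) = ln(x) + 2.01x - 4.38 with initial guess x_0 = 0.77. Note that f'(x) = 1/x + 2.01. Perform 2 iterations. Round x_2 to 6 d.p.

x_0 = 0.770000: f = -3.093665, f' = 3.308701 → x_1 = 0.770000 - (-3.093665)/(3.308701) = 1.705009
x_1 = 1.705009: f = -0.419362, f' = 2.596507 → x_2 = 1.705009 - (-0.419362)/(2.596507) = 1.866519

1.866519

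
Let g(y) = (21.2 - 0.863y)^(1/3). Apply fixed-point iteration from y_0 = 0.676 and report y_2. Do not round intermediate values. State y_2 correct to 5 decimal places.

2.66059

y_1 = g(0.676000) = 2.742031
y_2 = g(2.742031) = 2.660590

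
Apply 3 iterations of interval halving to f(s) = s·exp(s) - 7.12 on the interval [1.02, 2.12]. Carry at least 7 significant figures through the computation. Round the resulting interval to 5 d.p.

f(1.020000) = -4.291341, f(2.120000) = 10.542011 (opposite signs)
step 1: m = 1.570000, f(m) = 0.426438 > 0 → root in [1.020000, 1.570000]
step 2: m = 1.295000, f(m) = -2.391960 < 0 → root in [1.295000, 1.570000]
step 3: m = 1.432500, f(m) = -1.119030 < 0 → root in [1.432500, 1.570000]

[1.43250, 1.57000]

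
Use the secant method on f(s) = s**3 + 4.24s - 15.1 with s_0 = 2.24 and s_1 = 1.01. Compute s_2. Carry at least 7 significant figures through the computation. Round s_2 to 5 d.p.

1.79048

Secant update: s_(k+1) = s_k − f(s_k)·(s_k − s_(k-1))/(f(s_k) − f(s_(k-1))).
f(s_0) = 5.637024, f(s_1) = -9.787299
s_2 = 1.010000 - (-9.787299)·(1.010000 - 2.240000)/(-9.787299 - (5.637024)) = 1.790480; f(s_2) = -1.768409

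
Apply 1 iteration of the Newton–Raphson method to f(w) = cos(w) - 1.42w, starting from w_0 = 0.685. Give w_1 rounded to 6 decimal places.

f'(w) = -sin(w) - 1.42
w_0 = 0.685000: f = -0.198281, f' = -2.052673 → w_1 = 0.685000 - (-0.198281)/(-2.052673) = 0.588404

0.588404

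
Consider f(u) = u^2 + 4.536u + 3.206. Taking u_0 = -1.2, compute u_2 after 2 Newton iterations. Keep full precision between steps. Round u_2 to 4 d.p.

-0.8751

Newton update: u ← u − f(u)/f'(u).
f'(u) = 2u + 4.536
u_0 = -1.200000: f = -0.797200, f' = 2.136000 → u_1 = -1.200000 - (-0.797200)/(2.136000) = -0.826779
u_1 = -0.826779: f = 0.139294, f' = 2.882442 → u_2 = -0.826779 - (0.139294)/(2.882442) = -0.875104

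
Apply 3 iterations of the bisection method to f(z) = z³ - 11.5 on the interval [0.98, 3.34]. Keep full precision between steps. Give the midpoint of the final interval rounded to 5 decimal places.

2.30750

f(0.980000) = -10.558808, f(3.340000) = 25.759704 (opposite signs)
step 1: m = 2.160000, f(m) = -1.422304 < 0 → root in [2.160000, 3.340000]
step 2: m = 2.750000, f(m) = 9.296875 > 0 → root in [2.160000, 2.750000]
step 3: m = 2.455000, f(m) = 3.296346 > 0 → root in [2.160000, 2.455000]
Midpoint of [2.160000, 2.455000] = 2.307500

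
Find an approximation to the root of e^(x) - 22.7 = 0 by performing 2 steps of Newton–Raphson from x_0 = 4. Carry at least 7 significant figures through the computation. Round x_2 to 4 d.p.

3.1615

f'(x) = e^(x)
x_0 = 4.000000: f = 31.898150, f' = 54.598150 → x_1 = 4.000000 - (31.898150)/(54.598150) = 3.415765
x_1 = 3.415765: f = 7.740227, f' = 30.440227 → x_2 = 3.415765 - (7.740227)/(30.440227) = 3.161489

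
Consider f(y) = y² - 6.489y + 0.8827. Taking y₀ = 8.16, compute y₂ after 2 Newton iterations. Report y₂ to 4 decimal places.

f'(y) = 2y - 6.489
y_0 = 8.160000: f = 14.518060, f' = 9.831000 → y_1 = 8.160000 - (14.518060)/(9.831000) = 6.683237
y_1 = 6.683237: f = 2.180830, f' = 6.877473 → y_2 = 6.683237 - (2.180830)/(6.877473) = 6.366139

6.3661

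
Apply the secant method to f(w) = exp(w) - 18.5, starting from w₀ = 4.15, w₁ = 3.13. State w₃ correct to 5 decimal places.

f(w_0) = 44.934000, f(w_1) = 4.373980
w_2 = 3.130000 - (4.373980)·(3.130000 - 4.150000)/(4.373980 - (44.934000)) = 3.020004; f(w_2) = 1.991364
w_3 = 3.020004 - (1.991364)·(3.020004 - 3.130000)/(1.991364 - (4.373980)) = 2.928070; f(w_3) = 0.191515

2.92807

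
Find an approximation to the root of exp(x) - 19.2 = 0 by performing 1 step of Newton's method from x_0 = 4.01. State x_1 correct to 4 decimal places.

3.3582

Newton update: x ← x − f(x)/f'(x).
f'(x) = exp(x)
x_0 = 4.010000: f = 35.946871, f' = 55.146871 → x_1 = 4.010000 - (35.946871)/(55.146871) = 3.358161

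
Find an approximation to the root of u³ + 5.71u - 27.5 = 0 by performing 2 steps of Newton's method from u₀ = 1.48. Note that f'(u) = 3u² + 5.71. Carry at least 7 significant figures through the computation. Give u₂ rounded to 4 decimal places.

u_0 = 1.480000: f = -15.807408, f' = 12.281200 → u_1 = 1.480000 - (-15.807408)/(12.281200) = 2.767122
u_1 = 2.767122: f = 9.488033, f' = 28.680900 → u_2 = 2.767122 - (9.488033)/(28.680900) = 2.436309

2.4363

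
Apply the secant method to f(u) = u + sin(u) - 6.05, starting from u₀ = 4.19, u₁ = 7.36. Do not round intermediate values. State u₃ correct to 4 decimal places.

6.1801

f(u_0) = -2.726630, f(u_1) = 2.190452
u_2 = 7.360000 - (2.190452)·(7.360000 - 4.190000)/(2.190452 - (-2.726630)) = 5.947835; f(u_2) = -0.431266
u_3 = 5.947835 - (-0.431266)·(5.947835 - 7.360000)/(-0.431266 - (2.190452)) = 6.180132; f(u_3) = 0.027261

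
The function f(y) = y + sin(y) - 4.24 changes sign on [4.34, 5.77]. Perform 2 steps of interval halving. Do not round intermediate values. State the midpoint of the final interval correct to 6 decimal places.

5.233750

f(4.340000) = -0.831461, f(5.770000) = 1.039045 (opposite signs)
step 1: m = 5.055000, f(m) = -0.126881 < 0 → root in [5.055000, 5.770000]
step 2: m = 5.412500, f(m) = 0.407729 > 0 → root in [5.055000, 5.412500]
Midpoint of [5.055000, 5.412500] = 5.233750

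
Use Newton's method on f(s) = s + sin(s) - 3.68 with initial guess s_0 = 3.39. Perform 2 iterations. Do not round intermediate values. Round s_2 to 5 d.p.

-10.02631

f'(s) = 1 + cos(s)
s_0 = 3.390000: f = -0.535861, f' = 0.030695 → s_1 = 3.390000 - (-0.535861)/(0.030695) = 20.847709
s_1 = 20.847709: f = 18.077773, f' = 0.585533 → s_2 = 20.847709 - (18.077773)/(0.585533) = -10.026314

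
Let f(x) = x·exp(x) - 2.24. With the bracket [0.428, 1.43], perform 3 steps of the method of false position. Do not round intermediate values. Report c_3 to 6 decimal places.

0.883931

f(0.428000) = -1.583368, f(1.430000) = 3.735540
step 1: c = 0.726282, f(c) = -0.738499 < 0 → new bracket [0.726282, 1.430000]
step 2: c = 0.842440, f(c) = -0.283833 < 0 → new bracket [0.842440, 1.430000]
step 3: c = 0.883931, f(c) = -0.100536 < 0 → new bracket [0.883931, 1.430000]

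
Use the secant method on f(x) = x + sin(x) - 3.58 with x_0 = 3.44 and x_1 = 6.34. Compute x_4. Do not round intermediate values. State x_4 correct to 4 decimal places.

4.9867

f(x_0) = -0.433998, f(x_1) = 2.816784
x_2 = 6.340000 - (2.816784)·(6.340000 - 3.440000)/(2.816784 - (-0.433998)) = 3.827167; f(x_2) = -0.385951
x_3 = 3.827167 - (-0.385951)·(3.827167 - 6.340000)/(-0.385951 - (2.816784)) = 4.129980; f(x_3) = -0.285160
x_4 = 4.129980 - (-0.285160)·(4.129980 - 3.827167)/(-0.285160 - (-0.385951)) = 4.986708; f(x_4) = 0.444099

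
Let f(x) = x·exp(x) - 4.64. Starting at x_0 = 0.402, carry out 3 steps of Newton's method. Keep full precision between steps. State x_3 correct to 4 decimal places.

1.4141

f'(x) = (x + 1)·exp(x)
x_0 = 0.402000: f = -4.039086, f' = 2.095725 → x_1 = 0.402000 - (-4.039086)/(2.095725) = 2.329297
x_1 = 2.329297: f = 19.283561, f' = 34.194281 → x_2 = 2.329297 - (19.283561)/(34.194281) = 1.765356
x_2 = 1.765356: f = 5.676128, f' = 16.159781 → x_3 = 1.765356 - (5.676128)/(16.159781) = 1.414106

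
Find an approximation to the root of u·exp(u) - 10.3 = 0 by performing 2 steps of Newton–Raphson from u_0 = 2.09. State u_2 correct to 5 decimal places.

1.76686

f'(u) = (u + 1)·exp(u)
u_0 = 2.090000: f = 6.597473, f' = 24.982388 → u_1 = 2.090000 - (6.597473)/(24.982388) = 1.825915
u_1 = 1.825915: f = 1.036145, f' = 17.544619 → u_2 = 1.825915 - (1.036145)/(17.544619) = 1.766857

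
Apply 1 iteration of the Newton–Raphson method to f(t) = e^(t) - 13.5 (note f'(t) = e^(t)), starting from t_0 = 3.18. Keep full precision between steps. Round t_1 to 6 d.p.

Newton update: t ← t − f(t)/f'(t).
t_0 = 3.180000: f = 10.546754, f' = 24.046754 → t_1 = 3.180000 - (10.546754)/(24.046754) = 2.741406

2.741406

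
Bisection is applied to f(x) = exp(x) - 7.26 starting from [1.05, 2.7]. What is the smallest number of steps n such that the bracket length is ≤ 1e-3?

11

Initial width b − a = 2.7 − 1.05 = 1.650000.
After n steps the width is (b−a)/2^n; need (b−a)/2^n ≤ 1e-3.
So n ≥ log₂(1.650000/1e-3) = log₂(1650.0000) ≈ 10.6883.
Hence n = 11.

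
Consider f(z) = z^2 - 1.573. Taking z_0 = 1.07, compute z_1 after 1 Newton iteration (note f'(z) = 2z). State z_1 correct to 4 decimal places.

1.2700

Newton update: z ← z − f(z)/f'(z).
z_0 = 1.070000: f = -0.428100, f' = 2.140000 → z_1 = 1.070000 - (-0.428100)/(2.140000) = 1.270047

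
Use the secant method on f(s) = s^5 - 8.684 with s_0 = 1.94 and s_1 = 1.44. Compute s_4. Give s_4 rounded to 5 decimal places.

Secant update: s_(k+1) = s_k − f(s_k)·(s_k − s_(k-1))/(f(s_k) − f(s_(k-1))).
f(s_0) = 18.795489, f(s_1) = -2.492264
s_2 = 1.440000 - (-2.492264)·(1.440000 - 1.940000)/(-2.492264 - (18.795489)) = 1.498537; f(s_2) = -1.127197
s_3 = 1.498537 - (-1.127197)·(1.498537 - 1.440000)/(-1.127197 - (-2.492264)) = 1.546875; f(s_3) = 0.172773
s_4 = 1.546875 - (0.172773)·(1.546875 - 1.498537)/(0.172773 - (-1.127197)) = 1.540450; f(s_4) = -0.009619

1.54045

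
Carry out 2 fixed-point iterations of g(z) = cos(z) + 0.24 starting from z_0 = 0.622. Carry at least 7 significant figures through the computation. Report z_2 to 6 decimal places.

z_1 = g(0.622000) = 1.052715
z_2 = g(1.052715) = 0.735214

0.735214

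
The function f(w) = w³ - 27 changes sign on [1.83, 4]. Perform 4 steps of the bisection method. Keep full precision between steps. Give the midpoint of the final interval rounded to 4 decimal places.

2.9828

f(1.830000) = -20.871513, f(4.000000) = 37.000000 (opposite signs)
step 1: m = 2.915000, f(m) = -2.230589 < 0 → root in [2.915000, 4.000000]
step 2: m = 3.457500, f(m) = 14.332014 > 0 → root in [2.915000, 3.457500]
step 3: m = 3.186250, f(m) = 5.347412 > 0 → root in [2.915000, 3.186250]
step 4: m = 3.050625, f(m) = 1.390071 > 0 → root in [2.915000, 3.050625]
Midpoint of [2.915000, 3.050625] = 2.982813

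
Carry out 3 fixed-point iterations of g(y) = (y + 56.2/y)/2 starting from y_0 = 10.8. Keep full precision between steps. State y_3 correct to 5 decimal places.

7.49668

y_1 = g(10.800000) = 8.001852
y_2 = g(8.001852) = 7.512613
y_3 = g(7.512613) = 7.496683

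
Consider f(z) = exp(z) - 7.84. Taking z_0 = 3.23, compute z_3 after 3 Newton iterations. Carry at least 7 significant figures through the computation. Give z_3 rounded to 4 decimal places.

Newton update: z ← z − f(z)/f'(z).
f'(z) = exp(z)
z_0 = 3.230000: f = 17.439657, f' = 25.279657 → z_1 = 3.230000 - (17.439657)/(25.279657) = 2.540131
z_1 = 2.540131: f = 4.841329, f' = 12.681329 → z_2 = 2.540131 - (4.841329)/(12.681329) = 2.158363
z_2 = 2.158363: f = 0.816950, f' = 8.656950 → z_3 = 2.158363 - (0.816950)/(8.656950) = 2.063993

2.0640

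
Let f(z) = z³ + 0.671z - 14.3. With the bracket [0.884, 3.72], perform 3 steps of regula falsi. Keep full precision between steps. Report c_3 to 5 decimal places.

f(0.884000) = -13.016029, f(3.720000) = 39.674968
step 1: c = 1.584565, f(c) = -9.258159 < 0 → new bracket [1.584565, 3.720000]
step 2: c = 1.988590, f(c) = -5.101801 < 0 → new bracket [1.988590, 3.720000]
step 3: c = 2.185864, f(c) = -2.389223 < 0 → new bracket [2.185864, 3.720000]

2.18586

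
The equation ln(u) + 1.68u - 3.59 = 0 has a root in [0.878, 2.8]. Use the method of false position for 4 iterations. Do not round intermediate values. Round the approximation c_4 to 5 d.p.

f(0.878000) = -2.245069, f(2.800000) = 2.143619
step 1: c = 1.861215, f(c) = 0.158070 > 0 → new bracket [0.878000, 1.861215]
step 2: c = 1.796542, f(c) = 0.014055 > 0 → new bracket [0.878000, 1.796542]
step 3: c = 1.790828, f(c) = 0.001268 > 0 → new bracket [0.878000, 1.790828]
step 4: c = 1.790312, f(c) = 0.000115 > 0 → new bracket [0.878000, 1.790312]

1.79031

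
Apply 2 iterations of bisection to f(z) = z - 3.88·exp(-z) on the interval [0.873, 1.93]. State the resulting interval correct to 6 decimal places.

[1.137250, 1.401500]

f(0.873000) = -0.747663, f(1.930000) = 1.366825 (opposite signs)
step 1: m = 1.401500, f(m) = 0.446138 > 0 → root in [0.873000, 1.401500]
step 2: m = 1.137250, f(m) = -0.107065 < 0 → root in [1.137250, 1.401500]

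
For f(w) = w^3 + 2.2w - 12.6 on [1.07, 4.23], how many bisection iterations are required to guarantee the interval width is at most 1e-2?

9

Initial width b − a = 4.23 − 1.07 = 3.160000.
After n steps the width is (b−a)/2^n; need (b−a)/2^n ≤ 1e-2.
So n ≥ log₂(3.160000/1e-2) = log₂(316.0000) ≈ 8.3038.
Hence n = 9.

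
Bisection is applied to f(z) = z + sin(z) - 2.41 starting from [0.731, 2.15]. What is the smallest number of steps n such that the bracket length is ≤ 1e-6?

21

Initial width b − a = 2.15 − 0.731 = 1.419000.
After n steps the width is (b−a)/2^n; need (b−a)/2^n ≤ 1e-6.
So n ≥ log₂(1.419000/1e-6) = log₂(1419000.0000) ≈ 20.4364.
Hence n = 21.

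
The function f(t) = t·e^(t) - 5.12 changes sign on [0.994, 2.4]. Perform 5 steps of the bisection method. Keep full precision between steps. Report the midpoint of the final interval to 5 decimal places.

f(0.994000) = -2.434191, f(2.400000) = 21.335623 (opposite signs)
step 1: m = 1.697000, f(m) = 4.141463 > 0 → root in [0.994000, 1.697000]
step 2: m = 1.345500, f(m) = 0.046863 > 0 → root in [0.994000, 1.345500]
step 3: m = 1.169750, f(m) = -1.352016 < 0 → root in [1.169750, 1.345500]
step 4: m = 1.257625, f(m) = -0.696859 < 0 → root in [1.257625, 1.345500]
step 5: m = 1.301562, f(m) = -0.336713 < 0 → root in [1.301562, 1.345500]
Midpoint of [1.301562, 1.345500] = 1.323531

1.32353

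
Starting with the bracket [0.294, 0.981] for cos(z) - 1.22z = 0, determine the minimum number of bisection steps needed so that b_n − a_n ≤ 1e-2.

Initial width b − a = 0.981 − 0.294 = 0.687000.
After n steps the width is (b−a)/2^n; need (b−a)/2^n ≤ 1e-2.
So n ≥ log₂(0.687000/1e-2) = log₂(68.7000) ≈ 6.1022.
Hence n = 7.

7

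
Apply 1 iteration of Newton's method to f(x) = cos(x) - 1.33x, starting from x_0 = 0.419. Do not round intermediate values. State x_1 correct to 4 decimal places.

0.6241

f'(x) = -sin(x) - 1.33
x_0 = 0.419000: f = 0.356226, f' = -1.736847 → x_1 = 0.419000 - (0.356226)/(-1.736847) = 0.624099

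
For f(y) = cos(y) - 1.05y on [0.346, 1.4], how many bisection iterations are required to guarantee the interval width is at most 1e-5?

17

Initial width b − a = 1.4 − 0.346 = 1.054000.
After n steps the width is (b−a)/2^n; need (b−a)/2^n ≤ 1e-5.
So n ≥ log₂(1.054000/1e-5) = log₂(105400.0000) ≈ 16.6855.
Hence n = 17.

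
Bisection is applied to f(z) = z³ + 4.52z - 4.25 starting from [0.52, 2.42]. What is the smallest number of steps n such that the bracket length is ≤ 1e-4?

15

Initial width b − a = 2.42 − 0.52 = 1.900000.
After n steps the width is (b−a)/2^n; need (b−a)/2^n ≤ 1e-4.
So n ≥ log₂(1.900000/1e-4) = log₂(19000.0000) ≈ 14.2137.
Hence n = 15.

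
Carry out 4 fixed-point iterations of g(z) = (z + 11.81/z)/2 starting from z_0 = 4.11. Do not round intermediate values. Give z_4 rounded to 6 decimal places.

z_1 = g(4.110000) = 3.491740
z_2 = g(3.491740) = 3.437004
z_3 = g(3.437004) = 3.436568
z_4 = g(3.436568) = 3.436568

3.436568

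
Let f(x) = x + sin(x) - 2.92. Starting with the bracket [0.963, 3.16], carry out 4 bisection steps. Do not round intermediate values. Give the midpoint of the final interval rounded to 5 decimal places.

f(0.963000) = -1.136092, f(3.160000) = 0.221594 (opposite signs)
step 1: m = 2.061500, f(m) = 0.023501 > 0 → root in [0.963000, 2.061500]
step 2: m = 1.512250, f(m) = -0.409463 < 0 → root in [1.512250, 2.061500]
step 3: m = 1.786875, f(m) = -0.156379 < 0 → root in [1.786875, 2.061500]
step 4: m = 1.924188, f(m) = -0.057608 < 0 → root in [1.924188, 2.061500]
Midpoint of [1.924188, 2.061500] = 1.992844

1.99284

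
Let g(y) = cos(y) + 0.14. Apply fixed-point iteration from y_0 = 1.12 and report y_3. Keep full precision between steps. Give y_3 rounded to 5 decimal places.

y_1 = g(1.120000) = 0.575682
y_2 = g(0.575682) = 0.978821
y_3 = g(0.978821) = 0.698001

0.69800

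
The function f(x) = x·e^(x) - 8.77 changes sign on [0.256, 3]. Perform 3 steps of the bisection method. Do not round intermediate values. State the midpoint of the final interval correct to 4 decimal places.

1.7995

f(0.256000) = -8.439311, f(3.000000) = 51.486611 (opposite signs)
step 1: m = 1.628000, f(m) = -0.477494 < 0 → root in [1.628000, 3.000000]
step 2: m = 2.314000, f(m) = 14.635654 > 0 → root in [1.628000, 2.314000]
step 3: m = 1.971000, f(m) = 5.377544 > 0 → root in [1.628000, 1.971000]
Midpoint of [1.628000, 1.971000] = 1.799500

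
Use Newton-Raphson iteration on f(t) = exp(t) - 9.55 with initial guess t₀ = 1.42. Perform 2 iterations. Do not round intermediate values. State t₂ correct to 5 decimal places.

2.35223

Newton update: t ← t − f(t)/f'(t).
f'(t) = exp(t)
t_0 = 1.420000: f = -5.412880, f' = 4.137120 → t_1 = 1.420000 - (-5.412880)/(4.137120) = 2.728369
t_1 = 2.728369: f = 5.757897, f' = 15.307897 → t_2 = 2.728369 - (5.757897)/(15.307897) = 2.352230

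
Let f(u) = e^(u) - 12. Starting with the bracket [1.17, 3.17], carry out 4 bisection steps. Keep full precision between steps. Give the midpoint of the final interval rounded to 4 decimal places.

2.4825

f(1.170000) = -8.778007, f(3.170000) = 11.807484 (opposite signs)
step 1: m = 2.170000, f(m) = -3.241716 < 0 → root in [2.170000, 3.170000]
step 2: m = 2.670000, f(m) = 2.439969 > 0 → root in [2.170000, 2.670000]
step 3: m = 2.420000, f(m) = -0.754141 < 0 → root in [2.420000, 2.670000]
step 4: m = 2.545000, f(m) = 0.743228 > 0 → root in [2.420000, 2.545000]
Midpoint of [2.420000, 2.545000] = 2.482500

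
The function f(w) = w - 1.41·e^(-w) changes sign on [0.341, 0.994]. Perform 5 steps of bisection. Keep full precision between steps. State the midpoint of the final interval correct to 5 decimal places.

0.69811

f(0.341000) = -0.661593, f(0.994000) = 0.472168 (opposite signs)
step 1: m = 0.667500, f(m) = -0.055815 < 0 → root in [0.667500, 0.994000]
step 2: m = 0.830750, f(m) = 0.216381 > 0 → root in [0.667500, 0.830750]
step 3: m = 0.749125, f(m) = 0.082505 > 0 → root in [0.667500, 0.749125]
step 4: m = 0.708313, f(m) = 0.013923 > 0 → root in [0.667500, 0.708313]
step 5: m = 0.687906, f(m) = -0.020798 < 0 → root in [0.687906, 0.708313]
Midpoint of [0.687906, 0.708313] = 0.698109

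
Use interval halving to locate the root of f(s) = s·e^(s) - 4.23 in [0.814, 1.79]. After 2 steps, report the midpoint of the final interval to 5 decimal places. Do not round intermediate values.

f(0.814000) = -2.392869, f(1.790000) = 6.491120 (opposite signs)
step 1: m = 1.302000, f(m) = 0.556989 > 0 → root in [0.814000, 1.302000]
step 2: m = 1.058000, f(m) = -1.182321 < 0 → root in [1.058000, 1.302000]
Midpoint of [1.058000, 1.302000] = 1.180000

1.18000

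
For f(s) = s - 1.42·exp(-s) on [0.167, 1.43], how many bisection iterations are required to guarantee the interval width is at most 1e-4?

Initial width b − a = 1.43 − 0.167 = 1.263000.
After n steps the width is (b−a)/2^n; need (b−a)/2^n ≤ 1e-4.
So n ≥ log₂(1.263000/1e-4) = log₂(12630.0000) ≈ 13.6246.
Hence n = 14.

14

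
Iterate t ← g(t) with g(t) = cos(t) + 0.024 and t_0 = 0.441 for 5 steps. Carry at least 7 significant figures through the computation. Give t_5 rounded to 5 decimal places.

t_1 = g(0.441000) = 0.928325
t_2 = g(0.928325) = 0.623176
t_3 = g(0.623176) = 0.836029
t_4 = g(0.836029) = 0.694414
t_5 = g(0.694414) = 0.792429

0.79243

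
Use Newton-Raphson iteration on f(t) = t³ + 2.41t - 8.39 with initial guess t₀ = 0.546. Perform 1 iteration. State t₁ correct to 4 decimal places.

f'(t) = 3t² + 2.41
t_0 = 0.546000: f = -6.911369, f' = 3.304348 → t_1 = 0.546000 - (-6.911369)/(3.304348) = 2.637598

2.6376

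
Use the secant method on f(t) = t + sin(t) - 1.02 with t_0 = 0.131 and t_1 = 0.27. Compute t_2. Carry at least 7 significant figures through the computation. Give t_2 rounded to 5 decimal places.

0.51418

f(t_0) = -0.758374, f(t_1) = -0.483269
t_2 = 0.270000 - (-0.483269)·(0.270000 - 0.131000)/(-0.483269 - (-0.758374)) = 0.514176; f(t_2) = -0.014006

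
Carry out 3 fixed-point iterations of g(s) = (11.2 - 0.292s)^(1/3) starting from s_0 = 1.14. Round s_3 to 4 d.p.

2.1939

s_1 = g(1.140000) = 2.214989
s_2 = g(2.214989) = 2.193453
s_3 = g(2.193453) = 2.193889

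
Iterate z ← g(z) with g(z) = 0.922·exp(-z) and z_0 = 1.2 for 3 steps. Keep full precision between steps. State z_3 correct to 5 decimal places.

0.45857

z_1 = g(1.200000) = 0.277701
z_2 = g(0.277701) = 0.698436
z_3 = g(0.698436) = 0.458568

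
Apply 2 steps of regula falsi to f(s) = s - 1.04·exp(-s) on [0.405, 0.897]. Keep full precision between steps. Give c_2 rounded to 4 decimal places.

0.5818

False-position update: c = (a·f(b) − b·f(a))/(f(b) − f(a)); replace the endpoint whose sign matches f(c).
f(0.405000) = -0.288656, f(0.897000) = 0.472897
step 1: c = 0.591486, f(c) = 0.015841 > 0 → new bracket [0.405000, 0.591486]
step 2: c = 0.581784, f(c) = 0.000527 > 0 → new bracket [0.405000, 0.581784]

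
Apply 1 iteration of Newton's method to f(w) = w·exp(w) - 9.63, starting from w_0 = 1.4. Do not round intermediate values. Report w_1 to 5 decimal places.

1.80614

f'(w) = (w + 1)·exp(w)
w_0 = 1.400000: f = -3.952720, f' = 9.732480 → w_1 = 1.400000 - (-3.952720)/(9.732480) = 1.806137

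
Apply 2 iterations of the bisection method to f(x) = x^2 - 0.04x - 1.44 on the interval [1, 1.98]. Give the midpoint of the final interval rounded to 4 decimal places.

1.1225

f(1.000000) = -0.480000, f(1.980000) = 2.401200 (opposite signs)
step 1: m = 1.490000, f(m) = 0.720500 > 0 → root in [1.000000, 1.490000]
step 2: m = 1.245000, f(m) = 0.060225 > 0 → root in [1.000000, 1.245000]
Midpoint of [1.000000, 1.245000] = 1.122500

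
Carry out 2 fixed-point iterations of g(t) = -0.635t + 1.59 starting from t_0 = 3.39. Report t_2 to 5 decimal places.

1.94728

t_1 = g(3.390000) = -0.562650
t_2 = g(-0.562650) = 1.947283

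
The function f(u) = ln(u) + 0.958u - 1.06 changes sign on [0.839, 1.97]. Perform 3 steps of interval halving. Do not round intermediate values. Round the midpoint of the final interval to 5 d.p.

1.05106

f(0.839000) = -0.431783, f(1.970000) = 1.505294 (opposite signs)
step 1: m = 1.404500, f(m) = 0.625192 > 0 → root in [0.839000, 1.404500]
step 2: m = 1.121750, f(m) = 0.129526 > 0 → root in [0.839000, 1.121750]
step 3: m = 0.980375, f(m) = -0.140621 < 0 → root in [0.980375, 1.121750]
Midpoint of [0.980375, 1.121750] = 1.051063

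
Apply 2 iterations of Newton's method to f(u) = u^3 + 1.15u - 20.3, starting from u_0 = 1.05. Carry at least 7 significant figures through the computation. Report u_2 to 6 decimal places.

3.591741

f'(u) = 3u^2 + 1.15
u_0 = 1.050000: f = -17.934875, f' = 4.457500 → u_1 = 1.050000 - (-17.934875)/(4.457500) = 5.073528
u_1 = 5.073528: f = 116.130632, f' = 78.372052 → u_2 = 5.073528 - (116.130632)/(78.372052) = 3.591741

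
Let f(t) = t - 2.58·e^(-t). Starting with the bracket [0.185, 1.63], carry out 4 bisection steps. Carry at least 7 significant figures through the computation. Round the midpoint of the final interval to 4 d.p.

0.9527

f(0.185000) = -1.959249, f(1.630000) = 1.124502 (opposite signs)
step 1: m = 0.907500, f(m) = -0.133612 < 0 → root in [0.907500, 1.630000]
step 2: m = 1.268750, f(m) = 0.543298 > 0 → root in [0.907500, 1.268750]
step 3: m = 1.088125, f(m) = 0.219058 > 0 → root in [0.907500, 1.088125]
step 4: m = 0.997812, f(m) = 0.046605 > 0 → root in [0.907500, 0.997812]
Midpoint of [0.907500, 0.997812] = 0.952656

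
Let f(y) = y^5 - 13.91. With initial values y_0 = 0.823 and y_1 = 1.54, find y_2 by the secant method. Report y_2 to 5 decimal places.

f(y_0) = -13.532429, f(y_1) = -5.248291
y_2 = 1.540000 - (-5.248291)·(1.540000 - 0.823000)/(-5.248291 - (-13.532429)) = 1.994245; f(y_2) = 17.632206

1.99424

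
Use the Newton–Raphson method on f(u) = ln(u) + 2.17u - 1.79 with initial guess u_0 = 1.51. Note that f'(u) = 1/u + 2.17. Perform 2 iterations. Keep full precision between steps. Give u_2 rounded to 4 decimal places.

0.8821

u_0 = 1.510000: f = 1.898810, f' = 2.832252 → u_1 = 1.510000 - (1.898810)/(2.832252) = 0.839576
u_1 = 0.839576: f = -0.142979, f' = 3.361077 → u_2 = 0.839576 - (-0.142979)/(3.361077) = 0.882115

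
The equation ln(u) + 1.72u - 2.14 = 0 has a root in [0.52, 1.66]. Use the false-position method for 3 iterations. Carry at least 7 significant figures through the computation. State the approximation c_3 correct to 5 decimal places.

f(0.520000) = -1.899526, f(1.660000) = 1.222018
step 1: c = 1.213714, f(c) = 0.141274 > 0 → new bracket [0.520000, 1.213714]
step 2: c = 1.165692, f(c) = 0.018305 > 0 → new bracket [0.520000, 1.165692]
step 3: c = 1.159529, f(c) = 0.002404 > 0 → new bracket [0.520000, 1.159529]

1.15953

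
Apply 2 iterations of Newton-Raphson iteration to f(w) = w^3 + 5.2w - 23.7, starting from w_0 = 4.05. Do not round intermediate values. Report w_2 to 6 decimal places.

2.375227

f'(w) = 3w^2 + 5.2
w_0 = 4.050000: f = 63.790125, f' = 54.407500 → w_1 = 4.050000 - (63.790125)/(54.407500) = 2.877549
w_1 = 2.877549: f = 15.090192, f' = 30.040866 → w_2 = 2.877549 - (15.090192)/(30.040866) = 2.375227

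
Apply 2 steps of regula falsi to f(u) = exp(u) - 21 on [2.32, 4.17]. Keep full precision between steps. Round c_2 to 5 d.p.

2.87420

f(2.320000) = -10.824326, f(4.170000) = 43.715452
step 1: c = 2.687163, f(c) = -6.310055 < 0 → new bracket [2.687163, 4.170000]
step 2: c = 2.874203, f(c) = -3.288689 < 0 → new bracket [2.874203, 4.170000]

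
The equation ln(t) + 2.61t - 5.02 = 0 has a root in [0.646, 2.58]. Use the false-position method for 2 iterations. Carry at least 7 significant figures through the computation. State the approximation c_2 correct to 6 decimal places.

1.722209

False-position update: c = (a·f(b) − b·f(a))/(f(b) − f(a)); replace the endpoint whose sign matches f(c).
f(0.646000) = -3.770896, f(2.580000) = 2.661589
step 1: c = 1.779763, f(c) = 0.201661 > 0 → new bracket [0.646000, 1.779763]
step 2: c = 1.722209, f(c) = 0.018573 > 0 → new bracket [0.646000, 1.722209]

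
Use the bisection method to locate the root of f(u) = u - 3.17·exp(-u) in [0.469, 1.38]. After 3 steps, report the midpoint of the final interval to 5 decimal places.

1.09531

f(0.469000) = -1.514239, f(1.380000) = 0.582496 (opposite signs)
step 1: m = 0.924500, f(m) = -0.333133 < 0 → root in [0.924500, 1.380000]
step 2: m = 1.152250, f(m) = 0.150767 > 0 → root in [0.924500, 1.152250]
step 3: m = 1.038375, f(m) = -0.083899 < 0 → root in [1.038375, 1.152250]
Midpoint of [1.038375, 1.152250] = 1.095312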